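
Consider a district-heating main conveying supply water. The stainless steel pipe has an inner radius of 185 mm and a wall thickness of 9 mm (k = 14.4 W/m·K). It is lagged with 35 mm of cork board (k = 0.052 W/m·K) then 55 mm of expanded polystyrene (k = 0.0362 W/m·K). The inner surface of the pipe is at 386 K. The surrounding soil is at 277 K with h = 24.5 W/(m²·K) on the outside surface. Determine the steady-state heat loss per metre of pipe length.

q′ ≈ 73.8 W/m

Per-layer cylindrical resistances, series-summed:
R_stainless steel pipe wall = ln(194/185)/(2π×14.4×1) = 5.25×10^-4 K/W
R_cork board = ln(229/194)/(2π×0.052×1) = 0.5077 K/W
R_expanded polystyrene = ln(284/229)/(2π×0.0362×1) = 0.9464 K/W
R_outer film = 1/(h_o·2πr_oL) = 1/(24.5×2π×0.284×1) = 0.02287 K/W
R_total = 1.477 K/W
Q = ΔT/R_total = 109/1.477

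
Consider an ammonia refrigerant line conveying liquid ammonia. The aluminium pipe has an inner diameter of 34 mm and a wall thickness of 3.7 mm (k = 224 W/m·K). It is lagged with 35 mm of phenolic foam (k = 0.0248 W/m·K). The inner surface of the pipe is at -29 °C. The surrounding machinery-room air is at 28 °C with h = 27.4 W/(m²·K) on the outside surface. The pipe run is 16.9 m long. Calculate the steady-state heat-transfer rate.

Q ≈ 149 W

For a radial system each layer contributes R = ln(r_out/r_in)/(2πkL); films add R = 1/(hA).
R_aluminium pipe wall = ln(20.7/17)/(2π×224×16.9) = 8.279×10^-6 K/W
R_phenolic foam = ln(55.7/20.7)/(2π×0.0248×16.9) = 0.3759 K/W
R_outer film = 1/(h_o·2πr_oL) = 1/(27.4×2π×0.0557×16.9) = 0.006171 K/W
R_total = 0.3821 K/W
Q = ΔT/R_total = 57/0.3821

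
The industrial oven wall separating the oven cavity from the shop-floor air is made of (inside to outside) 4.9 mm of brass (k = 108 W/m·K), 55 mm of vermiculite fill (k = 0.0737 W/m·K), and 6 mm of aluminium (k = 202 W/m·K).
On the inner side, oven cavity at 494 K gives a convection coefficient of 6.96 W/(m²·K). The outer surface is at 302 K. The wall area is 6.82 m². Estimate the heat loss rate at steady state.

Model the wall as resistances in series:
R_inner film = 1/(h_i·A) = 1/(6.96×6.82) = 0.02107 K/W
R_brass = L/(kA) = 0.0049/(108×6.82) = 6.653×10^-6 K/W
R_vermiculite fill = L/(kA) = 0.055/(0.0737×6.82) = 0.1094 K/W
R_aluminium = L/(kA) = 0.006/(202×6.82) = 4.355×10^-6 K/W
R_total = 0.1305 K/W
Q = ΔT / R_total = 192 / 0.1305

Q ≈ 1470 W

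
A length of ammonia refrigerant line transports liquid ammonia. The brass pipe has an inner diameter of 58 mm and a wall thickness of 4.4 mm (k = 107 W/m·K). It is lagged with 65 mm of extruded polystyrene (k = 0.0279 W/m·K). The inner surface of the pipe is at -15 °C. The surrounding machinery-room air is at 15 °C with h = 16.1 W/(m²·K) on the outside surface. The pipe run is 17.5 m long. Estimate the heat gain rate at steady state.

Treating each annulus and film as a series resistance:
R_brass pipe wall = ln(33.4/29)/(2π×107×17.5) = 1.201×10^-5 K/W
R_extruded polystyrene = ln(98.4/33.4)/(2π×0.0279×17.5) = 0.3522 K/W
R_outer film = 1/(h_o·2πr_oL) = 1/(16.1×2π×0.0984×17.5) = 0.005741 K/W
R_total = 0.358 K/W
Q = ΔT/R_total = 30/0.358

Q ≈ 83.8 W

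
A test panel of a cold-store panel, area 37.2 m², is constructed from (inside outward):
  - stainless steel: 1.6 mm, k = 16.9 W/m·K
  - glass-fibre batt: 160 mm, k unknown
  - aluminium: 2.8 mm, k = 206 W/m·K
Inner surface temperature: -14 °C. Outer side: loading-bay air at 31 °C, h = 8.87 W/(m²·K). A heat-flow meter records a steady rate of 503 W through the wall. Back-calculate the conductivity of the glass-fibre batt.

Using the resistance-network approach (series):
R_stainless steel = L/(kA) = 0.0016/(16.9×37.2) = 2.545×10^-6 K/W
R_aluminium = L/(kA) = 0.0028/(206×37.2) = 3.654×10^-7 K/W
R_outer film = 1/(h_o·A) = 1/(8.87×37.2) = 0.003031 K/W
Sum of known resistances R_other = 0.003034 K/W
Total R = ΔT/Q = 45/503 = 0.08946 K/W
R_glass-fibre batt = R_total − R_other = 0.08643 K/W
k = L/(R·A) = 0.16/(0.08643×37.2)

k ≈ 0.0498 W/(m·K)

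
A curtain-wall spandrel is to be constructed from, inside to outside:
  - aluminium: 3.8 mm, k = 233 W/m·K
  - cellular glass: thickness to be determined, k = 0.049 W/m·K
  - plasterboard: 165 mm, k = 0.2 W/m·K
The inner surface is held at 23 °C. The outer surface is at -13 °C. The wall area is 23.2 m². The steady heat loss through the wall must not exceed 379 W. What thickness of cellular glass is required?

Using the resistance-network approach (series):
R_aluminium = L/(kA) = 0.0038/(233×23.2) = 7.03×10^-7 K/W
R_plasterboard = L/(kA) = 0.165/(0.2×23.2) = 0.03556 K/W
Sum of the known resistances R_other = 0.03556 K/W
Required total resistance R_tot = ΔT/Q_allow = 36/379 = 0.09499 K/W
R_cellular glass = R_tot − R_other = 0.05943 K/W
L = R·k·A = 0.05943×0.049×23.2

L ≈ 67.6 mm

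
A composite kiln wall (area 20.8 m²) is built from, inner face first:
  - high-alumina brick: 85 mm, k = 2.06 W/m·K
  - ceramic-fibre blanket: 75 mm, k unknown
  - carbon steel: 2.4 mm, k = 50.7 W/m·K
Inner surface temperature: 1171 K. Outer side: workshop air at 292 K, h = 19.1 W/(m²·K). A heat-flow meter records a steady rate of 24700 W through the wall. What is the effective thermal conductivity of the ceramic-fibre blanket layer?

Treating each layer as a thermal resistance in series:
R_high-alumina brick = L/(kA) = 0.085/(2.06×20.8) = 0.001984 K/W
R_carbon steel = L/(kA) = 0.0024/(50.7×20.8) = 2.276×10^-6 K/W
R_outer film = 1/(h_o·A) = 1/(19.1×20.8) = 0.002517 K/W
Sum of known resistances R_other = 0.004503 K/W
Total R = ΔT/Q = 879/24700 = 0.03559 K/W
R_ceramic-fibre blanket = R_total − R_other = 0.03108 K/W
k = L/(R·A) = 0.075/(0.03108×20.8)

k ≈ 0.116 W/(m·K)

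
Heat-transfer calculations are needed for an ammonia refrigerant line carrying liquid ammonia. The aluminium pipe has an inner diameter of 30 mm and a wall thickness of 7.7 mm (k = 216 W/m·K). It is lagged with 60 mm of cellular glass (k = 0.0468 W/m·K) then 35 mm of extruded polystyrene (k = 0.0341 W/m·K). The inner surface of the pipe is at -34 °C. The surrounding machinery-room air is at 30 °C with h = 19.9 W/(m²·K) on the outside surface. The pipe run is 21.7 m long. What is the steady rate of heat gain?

Q ≈ 227 W

Per-layer cylindrical resistances, series-summed:
R_aluminium pipe wall = ln(22.7/15)/(2π×216×21.7) = 1.407×10^-5 K/W
R_cellular glass = ln(82.7/22.7)/(2π×0.0468×21.7) = 0.2026 K/W
R_extruded polystyrene = ln(117.7/82.7)/(2π×0.0341×21.7) = 0.07591 K/W
R_outer film = 1/(h_o·2πr_oL) = 1/(19.9×2π×0.1177×21.7) = 0.003131 K/W
R_total = 0.2817 K/W
Q = ΔT/R_total = 64/0.2817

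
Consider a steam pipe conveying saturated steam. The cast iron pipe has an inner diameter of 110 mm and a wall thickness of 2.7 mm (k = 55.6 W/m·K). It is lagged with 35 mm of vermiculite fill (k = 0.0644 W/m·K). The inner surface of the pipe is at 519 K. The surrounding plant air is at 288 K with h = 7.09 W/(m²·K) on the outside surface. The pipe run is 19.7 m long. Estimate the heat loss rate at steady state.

Treating each annulus and film as a series resistance:
R_cast iron pipe wall = ln(57.7/55)/(2π×55.6×19.7) = 6.964×10^-6 K/W
R_vermiculite fill = ln(92.7/57.7)/(2π×0.0644×19.7) = 0.05948 K/W
R_outer film = 1/(h_o·2πr_oL) = 1/(7.09×2π×0.0927×19.7) = 0.01229 K/W
R_total = 0.07178 K/W
Q = ΔT/R_total = 231/0.07178

Q ≈ 3220 W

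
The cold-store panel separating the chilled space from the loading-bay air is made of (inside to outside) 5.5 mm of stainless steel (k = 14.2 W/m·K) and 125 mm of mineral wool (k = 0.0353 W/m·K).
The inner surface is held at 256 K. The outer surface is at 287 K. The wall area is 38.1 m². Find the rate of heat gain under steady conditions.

Using the resistance-network approach (series):
R_stainless steel = L/(kA) = 0.0055/(14.2×38.1) = 1.017×10^-5 K/W
R_mineral wool = L/(kA) = 0.125/(0.0353×38.1) = 0.09294 K/W
R_total = 0.09295 K/W
Q = ΔT / R_total = 31 / 0.09295

Q ≈ 334 W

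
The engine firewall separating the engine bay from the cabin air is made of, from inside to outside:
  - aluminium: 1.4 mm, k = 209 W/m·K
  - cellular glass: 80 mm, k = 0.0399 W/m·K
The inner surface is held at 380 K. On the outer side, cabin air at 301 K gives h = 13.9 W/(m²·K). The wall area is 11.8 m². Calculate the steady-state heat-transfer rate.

Series thermal resistances:
R_aluminium = L/(kA) = 0.0014/(209×11.8) = 5.677×10^-7 K/W
R_cellular glass = L/(kA) = 0.08/(0.0399×11.8) = 0.1699 K/W
R_outer film = 1/(h_o·A) = 1/(13.9×11.8) = 0.006097 K/W
R_total = 0.176 K/W
Q = ΔT / R_total = 79 / 0.176

Q ≈ 449 W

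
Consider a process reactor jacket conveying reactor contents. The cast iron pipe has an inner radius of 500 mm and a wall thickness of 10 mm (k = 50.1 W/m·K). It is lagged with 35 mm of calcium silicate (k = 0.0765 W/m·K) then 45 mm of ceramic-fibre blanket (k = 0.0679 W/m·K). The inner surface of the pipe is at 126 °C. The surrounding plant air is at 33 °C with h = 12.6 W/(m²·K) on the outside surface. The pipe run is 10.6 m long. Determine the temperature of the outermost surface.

T ≈ 38.8 °C

Per-layer cylindrical resistances, series-summed:
R_cast iron pipe wall = ln(510/500)/(2π×50.1×10.6) = 5.935×10^-6 K/W
R_calcium silicate = ln(545/510)/(2π×0.0765×10.6) = 0.01303 K/W
R_ceramic-fibre blanket = ln(590/545)/(2π×0.0679×10.6) = 0.01754 K/W
R_outer film = 1/(h_o·2πr_oL) = 1/(12.6×2π×0.59×10.6) = 0.00202 K/W
R_total = 0.0326 K/W
Q = ΔT/R_total = 93/0.0326
Q = 2850 W
T_interface = T_inner − Q·ΣR(inner→interface) = 126 − 2850×0.03058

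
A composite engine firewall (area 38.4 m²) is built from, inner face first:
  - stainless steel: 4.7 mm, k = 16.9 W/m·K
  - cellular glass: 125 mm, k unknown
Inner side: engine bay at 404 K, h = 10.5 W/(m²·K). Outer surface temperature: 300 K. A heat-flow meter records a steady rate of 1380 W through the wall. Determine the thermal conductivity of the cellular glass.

k ≈ 0.0447 W/(m·K)

Model the wall as resistances in series:
R_inner film = 1/(h_i·A) = 1/(10.5×38.4) = 0.00248 K/W
R_stainless steel = L/(kA) = 0.0047/(16.9×38.4) = 7.242×10^-6 K/W
Sum of known resistances R_other = 0.002487 K/W
Total R = ΔT/Q = 104/1380 = 0.07536 K/W
R_cellular glass = R_total − R_other = 0.07287 K/W
k = L/(R·A) = 0.125/(0.07287×38.4)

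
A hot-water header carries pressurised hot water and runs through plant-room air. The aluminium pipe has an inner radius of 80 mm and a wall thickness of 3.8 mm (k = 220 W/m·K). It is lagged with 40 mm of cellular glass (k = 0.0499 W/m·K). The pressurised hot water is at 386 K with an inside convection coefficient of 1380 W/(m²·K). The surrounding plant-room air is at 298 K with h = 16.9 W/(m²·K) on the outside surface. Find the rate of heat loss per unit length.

Treating each annulus and film as a series resistance:
R_inner film = 1/(h_i·2πr₁L) = 1/(1380×2π×0.08×1) = 0.001442 K/W
R_aluminium pipe wall = ln(83.8/80)/(2π×220×1) = 3.357×10^-5 K/W
R_cellular glass = ln(123.8/83.8)/(2π×0.0499×1) = 1.245 K/W
R_outer film = 1/(h_o·2πr_oL) = 1/(16.9×2π×0.1238×1) = 0.07607 K/W
R_total = 1.322 K/W
Q = ΔT/R_total = 88/1.322

q′ ≈ 66.6 W/m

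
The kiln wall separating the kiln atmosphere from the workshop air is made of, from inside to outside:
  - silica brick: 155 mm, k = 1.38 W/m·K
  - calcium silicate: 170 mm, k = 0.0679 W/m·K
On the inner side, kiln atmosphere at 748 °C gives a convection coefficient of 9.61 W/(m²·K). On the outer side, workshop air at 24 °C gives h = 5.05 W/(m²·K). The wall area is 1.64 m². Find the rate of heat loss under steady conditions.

Thermal resistances in series:
R_inner film = 1/(h_i·A) = 1/(9.61×1.64) = 0.06345 K/W
R_silica brick = L/(kA) = 0.155/(1.38×1.64) = 0.06849 K/W
R_calcium silicate = L/(kA) = 0.17/(0.0679×1.64) = 1.527 K/W
R_outer film = 1/(h_o·A) = 1/(5.05×1.64) = 0.1207 K/W
R_total = 1.779 K/W
Q = ΔT / R_total = 724 / 1.779

Q ≈ 407 W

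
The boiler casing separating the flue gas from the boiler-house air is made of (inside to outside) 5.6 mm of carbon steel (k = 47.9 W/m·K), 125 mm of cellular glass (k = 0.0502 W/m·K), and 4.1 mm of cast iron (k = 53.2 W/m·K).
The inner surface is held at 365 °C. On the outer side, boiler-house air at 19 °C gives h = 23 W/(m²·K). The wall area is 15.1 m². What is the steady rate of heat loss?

Series thermal resistances:
R_carbon steel = L/(kA) = 0.0056/(47.9×15.1) = 7.742×10^-6 K/W
R_cellular glass = L/(kA) = 0.125/(0.0502×15.1) = 0.1649 K/W
R_cast iron = L/(kA) = 0.0041/(53.2×15.1) = 5.104×10^-6 K/W
R_outer film = 1/(h_o·A) = 1/(23×15.1) = 0.002879 K/W
R_total = 0.1678 K/W
Q = ΔT / R_total = 346 / 0.1678

Q ≈ 2060 W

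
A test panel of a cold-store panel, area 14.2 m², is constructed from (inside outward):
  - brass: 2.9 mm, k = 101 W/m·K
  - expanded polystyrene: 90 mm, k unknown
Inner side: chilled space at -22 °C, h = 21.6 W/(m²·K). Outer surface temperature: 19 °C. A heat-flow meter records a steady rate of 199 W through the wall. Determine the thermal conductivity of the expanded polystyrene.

Model the wall as resistances in series:
R_inner film = 1/(h_i·A) = 1/(21.6×14.2) = 0.00326 K/W
R_brass = L/(kA) = 0.0029/(101×14.2) = 2.022×10^-6 K/W
Sum of known resistances R_other = 0.003262 K/W
Total R = ΔT/Q = 41/199 = 0.206 K/W
R_expanded polystyrene = R_total − R_other = 0.2028 K/W
k = L/(R·A) = 0.09/(0.2028×14.2)

k ≈ 0.0313 W/(m·K)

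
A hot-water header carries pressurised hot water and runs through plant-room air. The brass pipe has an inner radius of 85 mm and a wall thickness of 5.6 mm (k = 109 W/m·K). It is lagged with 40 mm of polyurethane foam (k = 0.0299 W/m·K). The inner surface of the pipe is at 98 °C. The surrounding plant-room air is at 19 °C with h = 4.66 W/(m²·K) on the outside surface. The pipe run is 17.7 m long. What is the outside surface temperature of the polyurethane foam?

T ≈ 28.4 °C

Treating each annulus and film as a series resistance:
R_brass pipe wall = ln(90.6/85)/(2π×109×17.7) = 5.263×10^-6 K/W
R_polyurethane foam = ln(130.6/90.6)/(2π×0.0299×17.7) = 0.11 K/W
R_outer film = 1/(h_o·2πr_oL) = 1/(4.66×2π×0.1306×17.7) = 0.01477 K/W
R_total = 0.1248 K/W
Q = ΔT/R_total = 79/0.1248
Q = 633 W
T_interface = T_inner − Q·ΣR(inner→interface) = 98 − 633×0.11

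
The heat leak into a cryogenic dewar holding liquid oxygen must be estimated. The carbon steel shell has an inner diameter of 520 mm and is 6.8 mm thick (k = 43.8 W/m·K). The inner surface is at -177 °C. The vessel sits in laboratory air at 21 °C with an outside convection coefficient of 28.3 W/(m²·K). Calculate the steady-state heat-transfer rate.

Each spherical layer contributes R = (1/r_i − 1/r_o)/(4πk):
R_carbon steel shell = (1/0.26 − 1/0.2668)/(4π×43.8) = 1.781×10^-4 K/W
R_outer film = 1/(h·4πr_o²) = 1/(28.3×4π×0.2668²) = 0.0395 K/W
R_total = 0.03968 K/W
Q = ΔT/R_total = 198/0.03968

Q ≈ 4990 W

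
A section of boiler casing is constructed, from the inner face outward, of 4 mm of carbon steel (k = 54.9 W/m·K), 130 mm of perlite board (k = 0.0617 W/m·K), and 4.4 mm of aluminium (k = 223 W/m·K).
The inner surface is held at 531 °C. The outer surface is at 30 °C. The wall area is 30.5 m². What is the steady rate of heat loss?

Using the resistance-network approach (series):
R_carbon steel = L/(kA) = 0.004/(54.9×30.5) = 2.389×10^-6 K/W
R_perlite board = L/(kA) = 0.13/(0.0617×30.5) = 0.06908 K/W
R_aluminium = L/(kA) = 0.0044/(223×30.5) = 6.469×10^-7 K/W
R_total = 0.06908 K/W
Q = ΔT / R_total = 501 / 0.06908

Q ≈ 7250 W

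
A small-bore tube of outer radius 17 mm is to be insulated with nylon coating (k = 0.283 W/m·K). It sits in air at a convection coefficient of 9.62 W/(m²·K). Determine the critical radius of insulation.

For a cylinder r_cr = k/h = 0.283/9.62
r_cr = 29.4 mm; since the bare radius (17 mm) is below r_cr, adding a thin layer of insulation will *increase* heat loss.

r_cr ≈ 29.4 mm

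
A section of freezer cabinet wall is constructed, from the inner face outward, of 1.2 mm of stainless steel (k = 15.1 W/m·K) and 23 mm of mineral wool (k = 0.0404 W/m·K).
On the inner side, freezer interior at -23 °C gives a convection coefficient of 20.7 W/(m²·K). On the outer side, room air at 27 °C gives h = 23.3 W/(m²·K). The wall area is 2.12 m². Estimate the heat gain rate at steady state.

Q ≈ 160 W

Series thermal resistances:
R_inner film = 1/(h_i·A) = 1/(20.7×2.12) = 0.02279 K/W
R_stainless steel = L/(kA) = 0.0012/(15.1×2.12) = 3.749×10^-5 K/W
R_mineral wool = L/(kA) = 0.023/(0.0404×2.12) = 0.2685 K/W
R_outer film = 1/(h_o·A) = 1/(23.3×2.12) = 0.02024 K/W
R_total = 0.3116 K/W
Q = ΔT / R_total = 50 / 0.3116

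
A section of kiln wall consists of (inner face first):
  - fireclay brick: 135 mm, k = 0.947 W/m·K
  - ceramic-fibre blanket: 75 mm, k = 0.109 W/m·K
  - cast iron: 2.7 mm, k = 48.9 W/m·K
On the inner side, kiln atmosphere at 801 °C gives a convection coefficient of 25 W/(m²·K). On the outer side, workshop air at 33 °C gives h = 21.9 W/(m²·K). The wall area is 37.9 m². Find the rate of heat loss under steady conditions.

Using the resistance-network approach (series):
R_inner film = 1/(h_i·A) = 1/(25×37.9) = 0.001055 K/W
R_fireclay brick = L/(kA) = 0.135/(0.947×37.9) = 0.003761 K/W
R_ceramic-fibre blanket = L/(kA) = 0.075/(0.109×37.9) = 0.01815 K/W
R_cast iron = L/(kA) = 0.0027/(48.9×37.9) = 1.457×10^-6 K/W
R_outer film = 1/(h_o·A) = 1/(21.9×37.9) = 0.001205 K/W
R_total = 0.02418 K/W
Q = ΔT / R_total = 768 / 0.02418

Q ≈ 31800 W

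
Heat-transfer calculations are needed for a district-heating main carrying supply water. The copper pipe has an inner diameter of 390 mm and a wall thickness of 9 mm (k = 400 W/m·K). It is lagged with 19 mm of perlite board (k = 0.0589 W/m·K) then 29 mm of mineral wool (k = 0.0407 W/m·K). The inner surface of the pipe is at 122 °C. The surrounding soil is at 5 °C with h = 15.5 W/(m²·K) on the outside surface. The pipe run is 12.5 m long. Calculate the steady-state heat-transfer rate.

Treating each annulus and film as a series resistance:
R_copper pipe wall = ln(204/195)/(2π×400×12.5) = 1.436×10^-6 K/W
R_perlite board = ln(223/204)/(2π×0.0589×12.5) = 0.01925 K/W
R_mineral wool = ln(252/223)/(2π×0.0407×12.5) = 0.03825 K/W
R_outer film = 1/(h_o·2πr_oL) = 1/(15.5×2π×0.252×12.5) = 0.00326 K/W
R_total = 0.06076 K/W
Q = ΔT/R_total = 117/0.06076

Q ≈ 1930 W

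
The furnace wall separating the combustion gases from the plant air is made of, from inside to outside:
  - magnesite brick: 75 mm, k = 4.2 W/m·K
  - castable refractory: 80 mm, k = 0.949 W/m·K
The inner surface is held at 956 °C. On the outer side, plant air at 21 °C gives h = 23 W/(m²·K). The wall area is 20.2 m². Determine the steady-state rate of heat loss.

Treating each layer as a thermal resistance in series:
R_magnesite brick = L/(kA) = 0.075/(4.2×20.2) = 8.84×10^-4 K/W
R_castable refractory = L/(kA) = 0.08/(0.949×20.2) = 0.004173 K/W
R_outer film = 1/(h_o·A) = 1/(23×20.2) = 0.002152 K/W
R_total = 0.00721 K/W
Q = ΔT / R_total = 935 / 0.00721

Q ≈ 130000 W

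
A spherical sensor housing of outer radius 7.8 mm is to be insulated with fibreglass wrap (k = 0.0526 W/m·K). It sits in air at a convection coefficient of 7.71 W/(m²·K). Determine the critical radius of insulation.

r_cr ≈ 13.6 mm

For a sphere r_cr = 2k/h = 2×0.0526/7.71
r_cr = 13.6 mm; since the bare radius (7.8 mm) is below r_cr, adding a thin layer of insulation will *increase* heat loss.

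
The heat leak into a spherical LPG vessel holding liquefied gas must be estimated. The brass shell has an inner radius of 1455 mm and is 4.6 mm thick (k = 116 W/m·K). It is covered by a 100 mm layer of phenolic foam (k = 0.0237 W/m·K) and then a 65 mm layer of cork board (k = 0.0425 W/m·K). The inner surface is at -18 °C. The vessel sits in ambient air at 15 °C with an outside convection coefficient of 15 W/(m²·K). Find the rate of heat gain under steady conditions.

Q ≈ 167 W

For a spherical shell R = (1/r₁ − 1/r₂)/(4πk); film R = 1/(h·4πr²). In series:
R_brass shell = (1/1.455 − 1/1.4596)/(4π×116) = 1.486×10^-6 K/W
R_phenolic foam = (1/1.4596 − 1/1.5596)/(4π×0.0237) = 0.1475 K/W
R_cork board = (1/1.5596 − 1/1.6246)/(4π×0.0425) = 0.04803 K/W
R_outer film = 1/(h·4πr_o²) = 1/(15×4π×1.6246²) = 0.00201 K/W
R_total = 0.1975 K/W
Q = ΔT/R_total = 33/0.1975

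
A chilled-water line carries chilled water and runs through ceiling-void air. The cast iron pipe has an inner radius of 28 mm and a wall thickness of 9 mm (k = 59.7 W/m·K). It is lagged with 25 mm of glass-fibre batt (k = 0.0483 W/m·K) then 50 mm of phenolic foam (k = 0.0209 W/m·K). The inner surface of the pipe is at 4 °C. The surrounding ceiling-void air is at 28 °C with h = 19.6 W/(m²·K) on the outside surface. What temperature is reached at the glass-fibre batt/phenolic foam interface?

T ≈ 10.5 °C

Radial resistances (cylindrical: R_cond = ln(r_o/r_i)/(2πkL), R_conv = 1/(h·2πrL)):
R_cast iron pipe wall = ln(37/28)/(2π×59.7×1) = 7.43×10^-4 K/W
R_glass-fibre batt = ln(62/37)/(2π×0.0483×1) = 1.701 K/W
R_phenolic foam = ln(112/62)/(2π×0.0209×1) = 4.503 K/W
R_outer film = 1/(h_o·2πr_oL) = 1/(19.6×2π×0.112×1) = 0.0725 K/W
R_total = 6.278 K/W
Q = ΔT/R_total = 24/6.278
Q = 3.82 W/m
T_interface = T_inner + Q·ΣR(inner→interface) = 4 + 3.82×1.702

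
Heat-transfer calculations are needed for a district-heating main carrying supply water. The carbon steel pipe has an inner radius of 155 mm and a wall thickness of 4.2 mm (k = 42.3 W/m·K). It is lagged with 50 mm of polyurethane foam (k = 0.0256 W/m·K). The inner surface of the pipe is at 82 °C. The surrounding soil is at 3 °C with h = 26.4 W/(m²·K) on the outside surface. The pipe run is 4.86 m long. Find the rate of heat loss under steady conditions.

Q ≈ 222 W

Radial resistances (cylindrical: R_cond = ln(r_o/r_i)/(2πkL), R_conv = 1/(h·2πrL)):
R_carbon steel pipe wall = ln(159.2/155)/(2π×42.3×4.86) = 2.07×10^-5 K/W
R_polyurethane foam = ln(209.2/159.2)/(2π×0.0256×4.86) = 0.3494 K/W
R_outer film = 1/(h_o·2πr_oL) = 1/(26.4×2π×0.2092×4.86) = 0.00593 K/W
R_total = 0.3553 K/W
Q = ΔT/R_total = 79/0.3553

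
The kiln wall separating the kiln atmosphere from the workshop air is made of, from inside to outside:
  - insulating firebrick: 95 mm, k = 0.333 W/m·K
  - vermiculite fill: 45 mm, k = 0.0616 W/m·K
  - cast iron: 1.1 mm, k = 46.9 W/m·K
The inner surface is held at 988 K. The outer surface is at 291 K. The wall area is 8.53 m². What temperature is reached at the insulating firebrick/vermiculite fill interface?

T ≈ 792 K

Using the resistance-network approach (series):
R_insulating firebrick = L/(kA) = 0.095/(0.333×8.53) = 0.03344 K/W
R_vermiculite fill = L/(kA) = 0.045/(0.0616×8.53) = 0.08564 K/W
R_cast iron = L/(kA) = 0.0011/(46.9×8.53) = 2.75×10^-6 K/W
R_total = 0.1191 K/W;  Q = ΔT/R_total = 697/0.1191 = 5853 W
T_interface = T_inner − Q·ΣR(inner→interface) = 988 − 5850×0.03344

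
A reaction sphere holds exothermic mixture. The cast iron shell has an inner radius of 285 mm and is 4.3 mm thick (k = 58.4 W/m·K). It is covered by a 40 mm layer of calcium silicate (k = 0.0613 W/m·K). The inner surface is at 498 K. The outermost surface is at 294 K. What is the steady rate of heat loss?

For a spherical shell R = (1/r₁ − 1/r₂)/(4πk); film R = 1/(h·4πr²). In series:
R_cast iron shell = (1/0.285 − 1/0.2893)/(4π×58.4) = 7.106×10^-5 K/W
R_calcium silicate = (1/0.2893 − 1/0.3293)/(4π×0.0613) = 0.5451 K/W
R_total = 0.5451 K/W
Q = ΔT/R_total = 204/0.5451

Q ≈ 374 W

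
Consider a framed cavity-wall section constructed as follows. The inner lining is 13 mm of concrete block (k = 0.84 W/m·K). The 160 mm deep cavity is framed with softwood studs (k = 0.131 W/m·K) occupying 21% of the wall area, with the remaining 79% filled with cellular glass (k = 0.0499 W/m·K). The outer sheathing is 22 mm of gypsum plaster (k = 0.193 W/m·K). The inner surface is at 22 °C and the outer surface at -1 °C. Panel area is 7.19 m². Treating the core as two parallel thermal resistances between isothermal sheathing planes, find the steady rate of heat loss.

Q ≈ 65.6 W

Sheathing layers in series; stud and cavity paths in parallel between them.
R_inner = 0.013/(0.84×7.19) = 0.002152 K/W
R_stud  = 0.16/(0.131×0.21×7.19) = 0.8089 K/W
R_cav   = 0.16/(0.0499×0.79×7.19) = 0.5645 K/W
1/R_core = 1/R_stud + 1/R_cav → R_core = 0.3325 K/W
R_outer = 0.022/(0.193×7.19) = 0.01585 K/W
R_total = 0.3505 K/W
Q = ΔT/R_total = 23/0.3505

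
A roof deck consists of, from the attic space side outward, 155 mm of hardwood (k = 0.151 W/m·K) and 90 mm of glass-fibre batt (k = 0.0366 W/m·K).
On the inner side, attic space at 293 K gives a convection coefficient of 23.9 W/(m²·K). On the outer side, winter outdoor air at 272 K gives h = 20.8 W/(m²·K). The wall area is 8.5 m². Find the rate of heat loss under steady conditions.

Thermal resistances in series:
R_inner film = 1/(h_i·A) = 1/(23.9×8.5) = 0.004922 K/W
R_hardwood = L/(kA) = 0.155/(0.151×8.5) = 0.1208 K/W
R_glass-fibre batt = L/(kA) = 0.09/(0.0366×8.5) = 0.2893 K/W
R_outer film = 1/(h_o·A) = 1/(20.8×8.5) = 0.005656 K/W
R_total = 0.4206 K/W
Q = ΔT / R_total = 21 / 0.4206

Q ≈ 49.9 W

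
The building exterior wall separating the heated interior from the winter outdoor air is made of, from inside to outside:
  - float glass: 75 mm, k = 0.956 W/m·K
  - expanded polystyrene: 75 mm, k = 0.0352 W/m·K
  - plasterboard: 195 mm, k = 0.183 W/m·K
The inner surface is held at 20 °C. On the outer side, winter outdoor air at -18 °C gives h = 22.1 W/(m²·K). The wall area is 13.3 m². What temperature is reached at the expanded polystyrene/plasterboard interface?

Treating each layer as a thermal resistance in series:
R_float glass = L/(kA) = 0.075/(0.956×13.3) = 0.005899 K/W
R_expanded polystyrene = L/(kA) = 0.075/(0.0352×13.3) = 0.1602 K/W
R_plasterboard = L/(kA) = 0.195/(0.183×13.3) = 0.08012 K/W
R_outer film = 1/(h_o·A) = 1/(22.1×13.3) = 0.003402 K/W
R_total = 0.2496 K/W;  Q = ΔT/R_total = 38/0.2496 = 152.2 W
T_interface = T_inner − Q·ΣR(inner→interface) = 20 − 152×0.1661

T ≈ -5.29 °C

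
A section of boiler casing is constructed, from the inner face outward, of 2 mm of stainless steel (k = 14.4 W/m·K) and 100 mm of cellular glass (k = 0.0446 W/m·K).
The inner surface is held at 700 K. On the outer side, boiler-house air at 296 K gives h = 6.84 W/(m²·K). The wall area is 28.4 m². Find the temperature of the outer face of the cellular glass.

T ≈ 321 K

Thermal resistances in series:
R_stainless steel = L/(kA) = 0.002/(14.4×28.4) = 4.89×10^-6 K/W
R_cellular glass = L/(kA) = 0.1/(0.0446×28.4) = 0.07895 K/W
R_outer film = 1/(h_o·A) = 1/(6.84×28.4) = 0.005148 K/W
R_total = 0.0841 K/W;  Q = ΔT/R_total = 404/0.0841 = 4804 W
T_interface = T_inner − Q·ΣR(inner→interface) = 700 − 4800×0.07895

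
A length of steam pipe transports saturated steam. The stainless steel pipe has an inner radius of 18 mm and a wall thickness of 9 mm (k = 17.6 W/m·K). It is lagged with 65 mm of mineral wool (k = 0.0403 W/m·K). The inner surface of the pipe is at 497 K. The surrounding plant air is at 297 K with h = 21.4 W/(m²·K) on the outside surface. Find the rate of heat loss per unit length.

q′ ≈ 40.6 W/m

Per-layer cylindrical resistances, series-summed:
R_stainless steel pipe wall = ln(27/18)/(2π×17.6×1) = 0.003667 K/W
R_mineral wool = ln(92/27)/(2π×0.0403×1) = 4.842 K/W
R_outer film = 1/(h_o·2πr_oL) = 1/(21.4×2π×0.092×1) = 0.08084 K/W
R_total = 4.926 K/W
Q = ΔT/R_total = 200/4.926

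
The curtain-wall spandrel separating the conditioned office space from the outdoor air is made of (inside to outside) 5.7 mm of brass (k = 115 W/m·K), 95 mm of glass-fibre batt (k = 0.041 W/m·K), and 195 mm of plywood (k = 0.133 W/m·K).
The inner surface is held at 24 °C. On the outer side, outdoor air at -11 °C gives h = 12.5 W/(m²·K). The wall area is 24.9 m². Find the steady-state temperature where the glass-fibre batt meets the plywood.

Thermal resistances in series:
R_brass = L/(kA) = 0.0057/(115×24.9) = 1.991×10^-6 K/W
R_glass-fibre batt = L/(kA) = 0.095/(0.041×24.9) = 0.09306 K/W
R_plywood = L/(kA) = 0.195/(0.133×24.9) = 0.05888 K/W
R_outer film = 1/(h_o·A) = 1/(12.5×24.9) = 0.003213 K/W
R_total = 0.1552 K/W;  Q = ΔT/R_total = 35/0.1552 = 225.6 W
T_interface = T_inner − Q·ΣR(inner→interface) = 24 − 226×0.09306

T ≈ 3.01 °C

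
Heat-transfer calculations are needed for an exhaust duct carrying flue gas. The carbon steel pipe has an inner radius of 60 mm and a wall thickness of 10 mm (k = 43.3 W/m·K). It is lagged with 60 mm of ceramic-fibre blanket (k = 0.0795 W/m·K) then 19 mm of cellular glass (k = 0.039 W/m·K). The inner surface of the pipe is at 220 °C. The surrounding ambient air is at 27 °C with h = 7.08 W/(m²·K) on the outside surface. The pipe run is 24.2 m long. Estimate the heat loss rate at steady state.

Q ≈ 2400 W

Per-layer cylindrical resistances, series-summed:
R_carbon steel pipe wall = ln(70/60)/(2π×43.3×24.2) = 2.341×10^-5 K/W
R_ceramic-fibre blanket = ln(130/70)/(2π×0.0795×24.2) = 0.05121 K/W
R_cellular glass = ln(149/130)/(2π×0.039×24.2) = 0.023 K/W
R_outer film = 1/(h_o·2πr_oL) = 1/(7.08×2π×0.149×24.2) = 0.006234 K/W
R_total = 0.08047 K/W
Q = ΔT/R_total = 193/0.08047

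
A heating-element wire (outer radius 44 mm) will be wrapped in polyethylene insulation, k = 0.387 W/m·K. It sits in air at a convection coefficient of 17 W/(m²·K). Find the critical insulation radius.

For a cylinder r_cr = k/h = 0.387/17
r_cr = 22.8 mm; since the bare radius (44 mm) is above r_cr, any added insulation will reduce heat loss.

r_cr ≈ 22.8 mm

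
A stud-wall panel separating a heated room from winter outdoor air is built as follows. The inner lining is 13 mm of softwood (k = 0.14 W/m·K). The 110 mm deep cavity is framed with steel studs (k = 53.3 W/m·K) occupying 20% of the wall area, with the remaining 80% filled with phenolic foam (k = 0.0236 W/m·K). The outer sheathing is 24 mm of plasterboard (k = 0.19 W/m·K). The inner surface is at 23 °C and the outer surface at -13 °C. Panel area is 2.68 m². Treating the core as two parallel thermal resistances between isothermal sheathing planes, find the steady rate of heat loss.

Sheathing layers in series; stud and cavity paths in parallel between them.
R_inner = 0.013/(0.14×2.68) = 0.03465 K/W
R_stud  = 0.11/(53.3×0.2×2.68) = 0.00385 K/W
R_cav   = 0.11/(0.0236×0.8×2.68) = 2.174 K/W
1/R_core = 1/R_stud + 1/R_cav → R_core = 0.003844 K/W
R_outer = 0.024/(0.19×2.68) = 0.04713 K/W
R_total = 0.08562 K/W
Q = ΔT/R_total = 36/0.08562

Q ≈ 420 W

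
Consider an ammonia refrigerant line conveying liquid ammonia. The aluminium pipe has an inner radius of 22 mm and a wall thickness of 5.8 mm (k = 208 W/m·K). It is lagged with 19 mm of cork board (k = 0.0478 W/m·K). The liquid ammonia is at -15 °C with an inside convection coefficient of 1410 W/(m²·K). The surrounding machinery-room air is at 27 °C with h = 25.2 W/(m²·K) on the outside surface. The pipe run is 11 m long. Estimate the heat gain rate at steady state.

For a radial system each layer contributes R = ln(r_out/r_in)/(2πkL); films add R = 1/(hA).
R_inner film = 1/(h_i·2πr₁L) = 1/(1410×2π×0.022×11) = 4.664×10^-4 K/W
R_aluminium pipe wall = ln(27.8/22)/(2π×208×11) = 1.628×10^-5 K/W
R_cork board = ln(46.8/27.8)/(2π×0.0478×11) = 0.1577 K/W
R_outer film = 1/(h_o·2πr_oL) = 1/(25.2×2π×0.0468×11) = 0.01227 K/W
R_total = 0.1704 K/W
Q = ΔT/R_total = 42/0.1704

Q ≈ 246 W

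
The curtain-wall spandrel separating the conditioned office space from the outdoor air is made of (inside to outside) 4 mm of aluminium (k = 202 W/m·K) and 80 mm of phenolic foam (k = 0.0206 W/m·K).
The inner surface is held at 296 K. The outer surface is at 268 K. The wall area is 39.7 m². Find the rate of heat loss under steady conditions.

Q ≈ 286 W

Treating each layer as a thermal resistance in series:
R_aluminium = L/(kA) = 0.004/(202×39.7) = 4.988×10^-7 K/W
R_phenolic foam = L/(kA) = 0.08/(0.0206×39.7) = 0.09782 K/W
R_total = 0.09782 K/W
Q = ΔT / R_total = 28 / 0.09782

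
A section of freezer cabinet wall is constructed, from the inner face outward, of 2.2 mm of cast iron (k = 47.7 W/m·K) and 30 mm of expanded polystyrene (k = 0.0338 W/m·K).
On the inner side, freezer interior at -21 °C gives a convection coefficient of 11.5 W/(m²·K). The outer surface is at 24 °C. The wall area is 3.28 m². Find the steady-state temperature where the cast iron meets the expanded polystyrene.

T ≈ -17 °C

Model the wall as resistances in series:
R_inner film = 1/(h_i·A) = 1/(11.5×3.28) = 0.02651 K/W
R_cast iron = L/(kA) = 0.0022/(47.7×3.28) = 1.406×10^-5 K/W
R_expanded polystyrene = L/(kA) = 0.03/(0.0338×3.28) = 0.2706 K/W
R_total = 0.2971 K/W;  Q = ΔT/R_total = 45/0.2971 = 151.5 W
T_interface = T_inner + Q·ΣR(inner→interface) = -21 + 151×0.02653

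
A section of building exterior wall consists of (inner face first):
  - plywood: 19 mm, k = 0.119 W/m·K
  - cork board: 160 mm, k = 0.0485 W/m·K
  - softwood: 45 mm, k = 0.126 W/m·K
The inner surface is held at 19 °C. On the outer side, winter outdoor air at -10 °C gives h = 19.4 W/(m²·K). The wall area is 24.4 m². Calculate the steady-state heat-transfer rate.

Q ≈ 183 W

Model the wall as resistances in series:
R_plywood = L/(kA) = 0.019/(0.119×24.4) = 0.006544 K/W
R_cork board = L/(kA) = 0.16/(0.0485×24.4) = 0.1352 K/W
R_softwood = L/(kA) = 0.045/(0.126×24.4) = 0.01464 K/W
R_outer film = 1/(h_o·A) = 1/(19.4×24.4) = 0.002113 K/W
R_total = 0.1585 K/W
Q = ΔT / R_total = 29 / 0.1585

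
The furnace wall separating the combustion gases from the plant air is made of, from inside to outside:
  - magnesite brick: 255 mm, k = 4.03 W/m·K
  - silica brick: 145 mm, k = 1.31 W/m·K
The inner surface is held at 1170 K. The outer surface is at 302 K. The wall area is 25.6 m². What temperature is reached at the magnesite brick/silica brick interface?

T ≈ 854 K

Model the wall as resistances in series:
R_magnesite brick = L/(kA) = 0.255/(4.03×25.6) = 0.002472 K/W
R_silica brick = L/(kA) = 0.145/(1.31×25.6) = 0.004324 K/W
R_total = 0.006795 K/W;  Q = ΔT/R_total = 868/0.006795 = 127700 W
T_interface = T_inner − Q·ΣR(inner→interface) = 1170 − 128000×0.002472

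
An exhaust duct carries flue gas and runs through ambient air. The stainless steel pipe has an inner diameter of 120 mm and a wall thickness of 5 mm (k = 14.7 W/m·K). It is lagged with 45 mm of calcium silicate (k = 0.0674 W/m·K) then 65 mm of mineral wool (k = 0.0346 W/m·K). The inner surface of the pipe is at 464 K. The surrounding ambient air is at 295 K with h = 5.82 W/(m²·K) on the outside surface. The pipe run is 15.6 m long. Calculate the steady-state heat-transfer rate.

Radial resistances (cylindrical: R_cond = ln(r_o/r_i)/(2πkL), R_conv = 1/(h·2πrL)):
R_stainless steel pipe wall = ln(65/60)/(2π×14.7×15.6) = 5.555×10^-5 K/W
R_calcium silicate = ln(110/65)/(2π×0.0674×15.6) = 0.07963 K/W
R_mineral wool = ln(175/110)/(2π×0.0346×15.6) = 0.1369 K/W
R_outer film = 1/(h_o·2πr_oL) = 1/(5.82×2π×0.175×15.6) = 0.01002 K/W
R_total = 0.2266 K/W
Q = ΔT/R_total = 169/0.2266

Q ≈ 746 W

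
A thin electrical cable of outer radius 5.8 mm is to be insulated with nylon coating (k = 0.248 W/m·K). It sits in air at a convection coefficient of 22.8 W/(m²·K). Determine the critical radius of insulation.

For a cylinder r_cr = k/h = 0.248/22.8
r_cr = 10.9 mm; since the bare radius (5.8 mm) is below r_cr, adding a thin layer of insulation will *increase* heat loss.

r_cr ≈ 10.9 mm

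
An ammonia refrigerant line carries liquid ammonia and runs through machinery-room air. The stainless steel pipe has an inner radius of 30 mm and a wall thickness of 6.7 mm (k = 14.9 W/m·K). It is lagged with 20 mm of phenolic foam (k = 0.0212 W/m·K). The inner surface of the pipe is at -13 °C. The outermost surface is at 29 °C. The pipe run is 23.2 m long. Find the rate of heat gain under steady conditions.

Radial resistances (cylindrical: R_cond = ln(r_o/r_i)/(2πkL), R_conv = 1/(h·2πrL)):
R_stainless steel pipe wall = ln(36.7/30)/(2π×14.9×23.2) = 9.281×10^-5 K/W
R_phenolic foam = ln(56.7/36.7)/(2π×0.0212×23.2) = 0.1408 K/W
R_total = 0.1409 K/W
Q = ΔT/R_total = 42/0.1409

Q ≈ 298 W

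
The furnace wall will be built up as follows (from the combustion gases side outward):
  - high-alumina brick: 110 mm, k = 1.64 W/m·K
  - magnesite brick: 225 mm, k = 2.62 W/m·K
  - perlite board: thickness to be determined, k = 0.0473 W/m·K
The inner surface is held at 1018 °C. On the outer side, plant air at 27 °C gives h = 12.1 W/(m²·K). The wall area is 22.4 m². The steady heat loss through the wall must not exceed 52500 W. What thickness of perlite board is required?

Treating each layer as a thermal resistance in series:
R_high-alumina brick = L/(kA) = 0.11/(1.64×22.4) = 0.002994 K/W
R_magnesite brick = L/(kA) = 0.225/(2.62×22.4) = 0.003834 K/W
R_outer film = 1/(h_o·A) = 1/(12.1×22.4) = 0.003689 K/W
Sum of the known resistances R_other = 0.01052 K/W
Required total resistance R_tot = ΔT/Q_allow = 991/52500 = 0.01888 K/W
R_perlite board = R_tot − R_other = 0.008359 K/W
L = R·k·A = 0.008359×0.0473×22.4

L ≈ 8.86 mm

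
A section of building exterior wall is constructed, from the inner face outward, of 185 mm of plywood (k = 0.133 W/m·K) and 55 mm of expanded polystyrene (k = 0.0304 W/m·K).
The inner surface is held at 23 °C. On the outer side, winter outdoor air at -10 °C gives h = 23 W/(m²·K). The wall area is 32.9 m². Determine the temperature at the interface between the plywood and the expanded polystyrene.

T ≈ 8.85 °C

Treating each layer as a thermal resistance in series:
R_plywood = L/(kA) = 0.185/(0.133×32.9) = 0.04228 K/W
R_expanded polystyrene = L/(kA) = 0.055/(0.0304×32.9) = 0.05499 K/W
R_outer film = 1/(h_o·A) = 1/(23×32.9) = 0.001322 K/W
R_total = 0.09859 K/W;  Q = ΔT/R_total = 33/0.09859 = 334.7 W
T_interface = T_inner − Q·ΣR(inner→interface) = 23 − 335×0.04228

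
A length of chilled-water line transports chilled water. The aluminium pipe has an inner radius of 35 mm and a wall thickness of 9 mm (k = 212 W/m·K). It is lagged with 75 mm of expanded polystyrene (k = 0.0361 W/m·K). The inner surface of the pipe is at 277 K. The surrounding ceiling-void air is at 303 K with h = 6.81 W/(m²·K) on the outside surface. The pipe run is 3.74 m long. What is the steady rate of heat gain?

For a radial system each layer contributes R = ln(r_out/r_in)/(2πkL); films add R = 1/(hA).
R_aluminium pipe wall = ln(44/35)/(2π×212×3.74) = 4.594×10^-5 K/W
R_expanded polystyrene = ln(119/44)/(2π×0.0361×3.74) = 1.173 K/W
R_outer film = 1/(h_o·2πr_oL) = 1/(6.81×2π×0.119×3.74) = 0.05251 K/W
R_total = 1.225 K/W
Q = ΔT/R_total = 26/1.225

Q ≈ 21.2 W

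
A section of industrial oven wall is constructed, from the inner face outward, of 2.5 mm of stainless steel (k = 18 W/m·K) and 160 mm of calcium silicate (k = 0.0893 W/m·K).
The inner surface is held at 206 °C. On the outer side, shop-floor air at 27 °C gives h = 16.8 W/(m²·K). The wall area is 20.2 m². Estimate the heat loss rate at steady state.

Q ≈ 1950 W

Model the wall as resistances in series:
R_stainless steel = L/(kA) = 0.0025/(18×20.2) = 6.876×10^-6 K/W
R_calcium silicate = L/(kA) = 0.16/(0.0893×20.2) = 0.0887 K/W
R_outer film = 1/(h_o·A) = 1/(16.8×20.2) = 0.002947 K/W
R_total = 0.09165 K/W
Q = ΔT / R_total = 179 / 0.09165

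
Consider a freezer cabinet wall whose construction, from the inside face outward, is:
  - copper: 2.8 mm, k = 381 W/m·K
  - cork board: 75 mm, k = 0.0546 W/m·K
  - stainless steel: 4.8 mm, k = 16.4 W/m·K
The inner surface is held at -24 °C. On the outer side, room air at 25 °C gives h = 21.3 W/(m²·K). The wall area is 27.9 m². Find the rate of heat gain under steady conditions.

Treating each layer as a thermal resistance in series:
R_copper = L/(kA) = 0.0028/(381×27.9) = 2.634×10^-7 K/W
R_cork board = L/(kA) = 0.075/(0.0546×27.9) = 0.04923 K/W
R_stainless steel = L/(kA) = 0.0048/(16.4×27.9) = 1.049×10^-5 K/W
R_outer film = 1/(h_o·A) = 1/(21.3×27.9) = 0.001683 K/W
R_total = 0.05093 K/W
Q = ΔT / R_total = 49 / 0.05093

Q ≈ 962 W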